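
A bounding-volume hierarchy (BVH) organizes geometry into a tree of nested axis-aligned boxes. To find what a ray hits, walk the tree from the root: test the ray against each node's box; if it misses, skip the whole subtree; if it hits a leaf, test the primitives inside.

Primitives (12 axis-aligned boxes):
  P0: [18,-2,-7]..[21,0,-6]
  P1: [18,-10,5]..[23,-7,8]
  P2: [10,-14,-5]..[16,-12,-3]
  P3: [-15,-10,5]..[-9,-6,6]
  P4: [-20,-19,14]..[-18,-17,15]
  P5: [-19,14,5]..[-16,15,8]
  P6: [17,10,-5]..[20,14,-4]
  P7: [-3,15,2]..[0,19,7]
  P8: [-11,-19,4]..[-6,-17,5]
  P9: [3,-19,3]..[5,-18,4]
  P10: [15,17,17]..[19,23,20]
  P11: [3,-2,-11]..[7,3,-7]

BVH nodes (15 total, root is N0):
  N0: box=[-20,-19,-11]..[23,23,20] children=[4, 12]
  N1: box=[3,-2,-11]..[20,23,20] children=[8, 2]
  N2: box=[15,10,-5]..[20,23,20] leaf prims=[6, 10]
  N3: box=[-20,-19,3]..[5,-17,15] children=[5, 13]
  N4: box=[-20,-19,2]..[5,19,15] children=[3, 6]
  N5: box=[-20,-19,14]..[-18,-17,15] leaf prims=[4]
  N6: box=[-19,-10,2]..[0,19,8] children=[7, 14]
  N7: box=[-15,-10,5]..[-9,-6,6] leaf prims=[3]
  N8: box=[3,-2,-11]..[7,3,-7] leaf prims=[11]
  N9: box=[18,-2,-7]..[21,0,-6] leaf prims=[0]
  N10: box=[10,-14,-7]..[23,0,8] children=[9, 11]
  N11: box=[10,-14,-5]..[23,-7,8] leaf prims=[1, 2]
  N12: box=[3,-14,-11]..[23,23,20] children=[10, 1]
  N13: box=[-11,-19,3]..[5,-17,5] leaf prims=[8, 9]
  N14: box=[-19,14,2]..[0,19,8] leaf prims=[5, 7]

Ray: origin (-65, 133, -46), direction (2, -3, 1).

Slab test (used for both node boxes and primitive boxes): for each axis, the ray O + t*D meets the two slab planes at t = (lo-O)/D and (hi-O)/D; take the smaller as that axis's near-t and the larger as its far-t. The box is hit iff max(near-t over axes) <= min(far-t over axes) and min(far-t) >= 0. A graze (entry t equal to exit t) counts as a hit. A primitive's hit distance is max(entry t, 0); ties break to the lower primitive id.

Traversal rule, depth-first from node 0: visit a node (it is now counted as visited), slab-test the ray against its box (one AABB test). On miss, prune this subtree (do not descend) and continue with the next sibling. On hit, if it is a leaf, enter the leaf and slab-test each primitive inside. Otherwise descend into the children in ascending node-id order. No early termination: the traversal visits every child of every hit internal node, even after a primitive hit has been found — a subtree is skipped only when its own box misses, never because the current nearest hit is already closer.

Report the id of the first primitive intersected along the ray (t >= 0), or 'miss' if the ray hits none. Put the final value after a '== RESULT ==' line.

Traverse from the root:
N0 x:[45/2,44] y:[110/3,152/3] z:[35,66] -> hit [110/3,44], descend [4, 12]
  N4 x:[45/2,35] y:[38,152/3] z:[48,61] -> miss, prune
  N12 x:[34,44] y:[110/3,49] z:[35,66] -> hit [110/3,44], descend [1, 10]
    N1 x:[34,85/2] y:[110/3,45] z:[35,66] -> hit [110/3,85/2], descend [2, 8]
      N2 x:[40,85/2] y:[110/3,41] z:[41,66] -> hit [41,41] leaf, test {P6@t=41, P10(miss)}
      N8 x:[34,36] y:[130/3,45] z:[35,39] -> miss, prune
    N10 x:[75/2,44] y:[133/3,49] z:[39,54] -> miss, prune

7 AABB tests over nodes [0, 4, 12, 1, 2, 8, 10]; 1 leaf entered; closest P6.

== RESULT ==
6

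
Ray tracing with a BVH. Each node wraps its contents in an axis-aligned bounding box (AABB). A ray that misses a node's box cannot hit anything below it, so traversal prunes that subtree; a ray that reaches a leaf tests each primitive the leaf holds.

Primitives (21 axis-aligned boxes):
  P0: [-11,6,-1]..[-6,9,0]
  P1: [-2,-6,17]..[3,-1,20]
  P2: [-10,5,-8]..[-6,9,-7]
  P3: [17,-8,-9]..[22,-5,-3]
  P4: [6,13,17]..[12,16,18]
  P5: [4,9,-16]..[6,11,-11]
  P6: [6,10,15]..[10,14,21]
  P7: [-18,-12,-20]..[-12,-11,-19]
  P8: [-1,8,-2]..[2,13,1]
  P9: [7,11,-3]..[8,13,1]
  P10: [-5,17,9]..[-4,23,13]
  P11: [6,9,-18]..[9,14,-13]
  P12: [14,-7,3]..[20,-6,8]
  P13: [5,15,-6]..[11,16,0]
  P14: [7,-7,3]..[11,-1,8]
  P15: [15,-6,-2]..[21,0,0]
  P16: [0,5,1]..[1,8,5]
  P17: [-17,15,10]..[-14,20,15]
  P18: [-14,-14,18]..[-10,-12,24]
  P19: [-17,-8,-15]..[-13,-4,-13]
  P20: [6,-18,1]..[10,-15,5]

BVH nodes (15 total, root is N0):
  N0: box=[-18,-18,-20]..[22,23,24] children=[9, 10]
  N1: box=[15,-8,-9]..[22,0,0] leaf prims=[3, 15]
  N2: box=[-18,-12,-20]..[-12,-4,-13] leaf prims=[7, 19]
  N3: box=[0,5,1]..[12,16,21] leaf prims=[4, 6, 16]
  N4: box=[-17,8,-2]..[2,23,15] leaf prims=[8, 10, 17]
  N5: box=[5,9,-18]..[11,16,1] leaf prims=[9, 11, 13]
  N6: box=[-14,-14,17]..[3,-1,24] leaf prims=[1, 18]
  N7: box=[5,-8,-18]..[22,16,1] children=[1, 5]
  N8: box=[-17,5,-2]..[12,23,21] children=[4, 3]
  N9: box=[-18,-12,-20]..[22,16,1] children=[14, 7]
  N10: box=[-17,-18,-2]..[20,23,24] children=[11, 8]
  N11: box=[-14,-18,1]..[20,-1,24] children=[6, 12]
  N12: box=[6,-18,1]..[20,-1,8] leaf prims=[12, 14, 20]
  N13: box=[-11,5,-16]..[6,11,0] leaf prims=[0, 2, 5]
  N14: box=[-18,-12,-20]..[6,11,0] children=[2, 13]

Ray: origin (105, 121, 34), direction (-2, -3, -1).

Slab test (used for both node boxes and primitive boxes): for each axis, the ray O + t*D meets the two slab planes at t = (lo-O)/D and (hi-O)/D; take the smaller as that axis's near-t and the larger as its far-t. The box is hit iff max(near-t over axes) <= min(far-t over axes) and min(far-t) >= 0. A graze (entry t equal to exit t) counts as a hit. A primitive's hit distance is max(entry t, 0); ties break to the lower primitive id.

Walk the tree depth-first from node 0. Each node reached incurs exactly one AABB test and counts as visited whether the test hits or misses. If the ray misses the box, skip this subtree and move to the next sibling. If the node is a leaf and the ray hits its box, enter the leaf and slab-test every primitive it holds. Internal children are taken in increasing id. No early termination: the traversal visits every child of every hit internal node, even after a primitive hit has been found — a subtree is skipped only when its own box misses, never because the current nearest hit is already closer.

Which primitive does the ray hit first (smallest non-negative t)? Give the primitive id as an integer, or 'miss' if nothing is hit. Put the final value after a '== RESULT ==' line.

Walk:
N0 x:[83/2,123/2] y:[98/3,139/3] z:[10,54] -> hit [83/2,139/3], descend [9, 10]
  N9 x:[83/2,123/2] y:[35,133/3] z:[33,54] -> hit [83/2,133/3], descend [7, 14]
    N7 x:[83/2,50] y:[35,43] z:[33,52] -> hit [83/2,43], descend [1, 5]
      N1 x:[83/2,45] y:[121/3,43] z:[34,43] -> hit [83/2,43] leaf, test {P3@t=42, P15(miss)}
      N5 x:[47,50] y:[35,112/3] z:[33,52] -> miss, prune
    N14 x:[99/2,123/2] y:[110/3,133/3] z:[34,54] -> miss, prune
  N10 x:[85/2,61] y:[98/3,139/3] z:[10,36] -> miss, prune

Visited [0, 9, 7, 1, 5, 14, 10]. Tests: 7 box, 1 leaf. Nearest: P3.

== RESULT ==
3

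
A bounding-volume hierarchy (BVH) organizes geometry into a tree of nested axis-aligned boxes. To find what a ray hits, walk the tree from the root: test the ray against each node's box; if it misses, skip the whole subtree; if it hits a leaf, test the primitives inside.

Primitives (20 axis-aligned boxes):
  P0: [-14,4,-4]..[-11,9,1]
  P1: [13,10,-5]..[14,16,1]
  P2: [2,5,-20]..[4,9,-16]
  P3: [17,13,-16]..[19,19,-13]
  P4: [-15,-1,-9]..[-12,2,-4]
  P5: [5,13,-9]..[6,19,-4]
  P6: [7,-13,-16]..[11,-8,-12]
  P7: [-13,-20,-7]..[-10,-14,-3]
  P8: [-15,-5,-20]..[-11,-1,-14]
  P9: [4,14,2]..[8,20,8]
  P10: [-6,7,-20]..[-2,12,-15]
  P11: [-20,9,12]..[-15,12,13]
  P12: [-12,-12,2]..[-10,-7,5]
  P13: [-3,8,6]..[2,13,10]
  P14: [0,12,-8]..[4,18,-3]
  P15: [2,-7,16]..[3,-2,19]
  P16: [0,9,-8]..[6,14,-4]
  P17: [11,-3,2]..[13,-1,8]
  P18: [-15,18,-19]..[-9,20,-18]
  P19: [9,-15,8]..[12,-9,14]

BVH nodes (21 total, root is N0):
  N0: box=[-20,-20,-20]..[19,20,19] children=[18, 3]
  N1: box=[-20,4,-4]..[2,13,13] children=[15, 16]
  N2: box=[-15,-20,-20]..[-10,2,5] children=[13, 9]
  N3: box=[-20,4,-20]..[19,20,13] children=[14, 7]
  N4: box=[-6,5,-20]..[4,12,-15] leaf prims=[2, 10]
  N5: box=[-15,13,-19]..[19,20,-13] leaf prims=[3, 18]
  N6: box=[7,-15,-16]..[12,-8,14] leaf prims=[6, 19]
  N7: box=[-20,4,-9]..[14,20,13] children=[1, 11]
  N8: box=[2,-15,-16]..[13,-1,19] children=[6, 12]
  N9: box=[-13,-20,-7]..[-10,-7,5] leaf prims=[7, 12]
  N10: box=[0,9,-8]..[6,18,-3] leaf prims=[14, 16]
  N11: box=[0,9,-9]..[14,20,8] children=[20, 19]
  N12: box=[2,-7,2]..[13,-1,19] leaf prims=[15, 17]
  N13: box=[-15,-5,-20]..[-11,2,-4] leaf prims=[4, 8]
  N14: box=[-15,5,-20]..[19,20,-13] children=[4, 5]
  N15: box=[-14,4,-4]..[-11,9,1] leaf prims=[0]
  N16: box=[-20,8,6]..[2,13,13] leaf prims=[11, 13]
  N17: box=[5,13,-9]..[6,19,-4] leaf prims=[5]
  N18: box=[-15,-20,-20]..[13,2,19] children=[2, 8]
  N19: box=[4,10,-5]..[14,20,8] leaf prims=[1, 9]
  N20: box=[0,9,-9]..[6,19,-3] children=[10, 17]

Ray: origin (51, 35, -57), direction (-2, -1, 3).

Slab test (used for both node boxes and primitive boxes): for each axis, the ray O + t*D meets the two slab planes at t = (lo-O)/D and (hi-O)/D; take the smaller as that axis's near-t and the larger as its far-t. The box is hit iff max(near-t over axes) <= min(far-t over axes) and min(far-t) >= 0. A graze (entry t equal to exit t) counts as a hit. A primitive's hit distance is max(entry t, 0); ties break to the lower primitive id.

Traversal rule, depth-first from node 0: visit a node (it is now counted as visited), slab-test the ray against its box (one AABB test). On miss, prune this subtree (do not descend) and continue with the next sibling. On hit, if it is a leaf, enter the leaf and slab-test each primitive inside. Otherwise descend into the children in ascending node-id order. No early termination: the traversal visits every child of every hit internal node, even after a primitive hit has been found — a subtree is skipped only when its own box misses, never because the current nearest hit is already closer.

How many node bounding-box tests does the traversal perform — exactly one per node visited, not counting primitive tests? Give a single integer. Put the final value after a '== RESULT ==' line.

Walk:
N0 x:[16,71/2] y:[15,55] z:[37/3,76/3] -> hit [16,76/3], descend [3, 18]
  N3 x:[16,71/2] y:[15,31] z:[37/3,70/3] -> hit [16,70/3], descend [7, 14]
    N7 x:[37/2,71/2] y:[15,31] z:[16,70/3] -> hit [37/2,70/3], descend [1, 11]
      N1 x:[49/2,71/2] y:[22,31] z:[53/3,70/3] -> miss, prune
      N11 x:[37/2,51/2] y:[15,26] z:[16,65/3] -> hit [37/2,65/3], descend [19, 20]
        N19 x:[37/2,47/2] y:[15,25] z:[52/3,65/3] -> hit [37/2,65/3] leaf, test {P1@t=19, P9(miss)}
        N20 x:[45/2,51/2] y:[16,26] z:[16,18] -> miss, prune
    N14 x:[16,33] y:[15,30] z:[37/3,44/3] -> miss, prune
  N18 x:[19,33] y:[33,55] z:[37/3,76/3] -> miss, prune

order=[0, 3, 7, 1, 11, 19, 20, 14, 18]  |boxes|=9  |leaves|=1  hit=P1

== RESULT ==
9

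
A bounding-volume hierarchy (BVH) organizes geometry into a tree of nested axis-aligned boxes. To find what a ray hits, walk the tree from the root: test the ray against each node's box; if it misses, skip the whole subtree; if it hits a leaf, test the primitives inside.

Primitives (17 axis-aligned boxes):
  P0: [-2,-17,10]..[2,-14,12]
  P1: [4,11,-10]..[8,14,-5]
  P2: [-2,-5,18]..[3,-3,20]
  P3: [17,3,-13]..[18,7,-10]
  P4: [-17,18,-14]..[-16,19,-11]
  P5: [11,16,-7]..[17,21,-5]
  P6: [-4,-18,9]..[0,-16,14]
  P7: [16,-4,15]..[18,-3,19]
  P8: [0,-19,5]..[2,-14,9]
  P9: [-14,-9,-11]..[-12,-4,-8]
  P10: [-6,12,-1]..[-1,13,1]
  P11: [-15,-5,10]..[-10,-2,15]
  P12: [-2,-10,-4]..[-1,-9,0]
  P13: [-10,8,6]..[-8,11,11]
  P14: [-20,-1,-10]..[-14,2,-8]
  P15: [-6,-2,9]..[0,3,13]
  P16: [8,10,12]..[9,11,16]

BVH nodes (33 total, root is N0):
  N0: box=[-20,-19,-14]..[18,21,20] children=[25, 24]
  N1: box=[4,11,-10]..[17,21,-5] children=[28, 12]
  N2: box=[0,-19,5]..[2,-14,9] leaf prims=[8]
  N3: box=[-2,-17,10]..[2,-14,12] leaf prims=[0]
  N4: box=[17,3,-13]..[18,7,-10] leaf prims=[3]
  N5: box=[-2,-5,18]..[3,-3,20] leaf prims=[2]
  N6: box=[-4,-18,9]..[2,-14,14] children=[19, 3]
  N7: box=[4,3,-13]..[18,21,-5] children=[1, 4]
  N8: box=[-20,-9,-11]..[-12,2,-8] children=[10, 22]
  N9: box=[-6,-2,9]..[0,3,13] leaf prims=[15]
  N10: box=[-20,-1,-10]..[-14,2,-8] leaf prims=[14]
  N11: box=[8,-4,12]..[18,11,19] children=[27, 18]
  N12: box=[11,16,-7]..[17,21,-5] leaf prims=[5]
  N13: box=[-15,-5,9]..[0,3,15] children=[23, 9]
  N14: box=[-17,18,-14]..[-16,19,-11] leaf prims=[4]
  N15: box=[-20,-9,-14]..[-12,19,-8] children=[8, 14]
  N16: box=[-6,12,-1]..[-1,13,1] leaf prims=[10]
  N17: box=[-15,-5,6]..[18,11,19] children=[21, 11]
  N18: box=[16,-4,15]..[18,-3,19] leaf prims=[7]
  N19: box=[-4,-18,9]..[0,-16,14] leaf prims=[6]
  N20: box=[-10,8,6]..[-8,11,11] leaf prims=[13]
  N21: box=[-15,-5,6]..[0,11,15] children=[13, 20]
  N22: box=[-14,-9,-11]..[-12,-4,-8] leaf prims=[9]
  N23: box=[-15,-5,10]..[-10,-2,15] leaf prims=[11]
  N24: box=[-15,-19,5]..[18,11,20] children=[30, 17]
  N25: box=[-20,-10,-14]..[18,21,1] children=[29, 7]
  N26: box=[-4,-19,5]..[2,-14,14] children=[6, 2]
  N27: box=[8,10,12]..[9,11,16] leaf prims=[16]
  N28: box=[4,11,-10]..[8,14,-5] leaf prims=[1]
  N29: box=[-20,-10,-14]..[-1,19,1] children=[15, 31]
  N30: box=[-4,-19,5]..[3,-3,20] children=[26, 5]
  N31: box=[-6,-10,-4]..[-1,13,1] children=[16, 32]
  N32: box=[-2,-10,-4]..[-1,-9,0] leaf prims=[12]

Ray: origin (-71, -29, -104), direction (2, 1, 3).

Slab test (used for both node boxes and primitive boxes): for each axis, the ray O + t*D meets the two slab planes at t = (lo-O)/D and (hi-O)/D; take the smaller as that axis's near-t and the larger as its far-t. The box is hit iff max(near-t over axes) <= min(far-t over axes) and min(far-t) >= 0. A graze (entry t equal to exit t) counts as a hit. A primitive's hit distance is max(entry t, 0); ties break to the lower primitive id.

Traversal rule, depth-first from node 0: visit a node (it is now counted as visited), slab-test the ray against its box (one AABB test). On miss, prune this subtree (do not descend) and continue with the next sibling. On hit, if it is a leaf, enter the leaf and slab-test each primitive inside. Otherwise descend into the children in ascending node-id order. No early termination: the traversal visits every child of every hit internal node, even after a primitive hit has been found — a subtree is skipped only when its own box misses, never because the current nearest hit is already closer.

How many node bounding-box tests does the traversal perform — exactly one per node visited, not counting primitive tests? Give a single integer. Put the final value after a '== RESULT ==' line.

Trace the traversal:
N0 x:[51/2,89/2] y:[10,50] z:[30,124/3] -> hit [30,124/3], descend [24, 25]
  N24 x:[28,89/2] y:[10,40] z:[109/3,124/3] -> hit [109/3,40], descend [17, 30]
    N17 x:[28,89/2] y:[24,40] z:[110/3,41] -> hit [110/3,40], descend [11, 21]
      N11 x:[79/2,89/2] y:[25,40] z:[116/3,41] -> hit [79/2,40], descend [18, 27]
        N18 x:[87/2,89/2] y:[25,26] z:[119/3,41] -> miss, prune
        N27 x:[79/2,40] y:[39,40] z:[116/3,40] -> hit [79/2,40] leaf, test {P16@t=79/2}
      N21 x:[28,71/2] y:[24,40] z:[110/3,119/3] -> miss, prune
    N30 x:[67/2,37] y:[10,26] z:[109/3,124/3] -> miss, prune
  N25 x:[51/2,89/2] y:[19,50] z:[30,35] -> hit [30,35], descend [7, 29]
    N7 x:[75/2,89/2] y:[32,50] z:[91/3,33] -> miss, prune
    N29 x:[51/2,35] y:[19,48] z:[30,35] -> hit [30,35], descend [15, 31]
      N15 x:[51/2,59/2] y:[20,48] z:[30,32] -> miss, prune
      N31 x:[65/2,35] y:[19,42] z:[100/3,35] -> hit [100/3,35], descend [16, 32]
        N16 x:[65/2,35] y:[41,42] z:[103/3,35] -> miss, prune
        N32 x:[69/2,35] y:[19,20] z:[100/3,104/3] -> miss, prune

Visited [0, 24, 17, 11, 18, 27, 21, 30, 25, 7, 29, 15, 31, 16, 32]. Tests: 15 box, 1 leaf. Nearest: P16.

== RESULT ==
15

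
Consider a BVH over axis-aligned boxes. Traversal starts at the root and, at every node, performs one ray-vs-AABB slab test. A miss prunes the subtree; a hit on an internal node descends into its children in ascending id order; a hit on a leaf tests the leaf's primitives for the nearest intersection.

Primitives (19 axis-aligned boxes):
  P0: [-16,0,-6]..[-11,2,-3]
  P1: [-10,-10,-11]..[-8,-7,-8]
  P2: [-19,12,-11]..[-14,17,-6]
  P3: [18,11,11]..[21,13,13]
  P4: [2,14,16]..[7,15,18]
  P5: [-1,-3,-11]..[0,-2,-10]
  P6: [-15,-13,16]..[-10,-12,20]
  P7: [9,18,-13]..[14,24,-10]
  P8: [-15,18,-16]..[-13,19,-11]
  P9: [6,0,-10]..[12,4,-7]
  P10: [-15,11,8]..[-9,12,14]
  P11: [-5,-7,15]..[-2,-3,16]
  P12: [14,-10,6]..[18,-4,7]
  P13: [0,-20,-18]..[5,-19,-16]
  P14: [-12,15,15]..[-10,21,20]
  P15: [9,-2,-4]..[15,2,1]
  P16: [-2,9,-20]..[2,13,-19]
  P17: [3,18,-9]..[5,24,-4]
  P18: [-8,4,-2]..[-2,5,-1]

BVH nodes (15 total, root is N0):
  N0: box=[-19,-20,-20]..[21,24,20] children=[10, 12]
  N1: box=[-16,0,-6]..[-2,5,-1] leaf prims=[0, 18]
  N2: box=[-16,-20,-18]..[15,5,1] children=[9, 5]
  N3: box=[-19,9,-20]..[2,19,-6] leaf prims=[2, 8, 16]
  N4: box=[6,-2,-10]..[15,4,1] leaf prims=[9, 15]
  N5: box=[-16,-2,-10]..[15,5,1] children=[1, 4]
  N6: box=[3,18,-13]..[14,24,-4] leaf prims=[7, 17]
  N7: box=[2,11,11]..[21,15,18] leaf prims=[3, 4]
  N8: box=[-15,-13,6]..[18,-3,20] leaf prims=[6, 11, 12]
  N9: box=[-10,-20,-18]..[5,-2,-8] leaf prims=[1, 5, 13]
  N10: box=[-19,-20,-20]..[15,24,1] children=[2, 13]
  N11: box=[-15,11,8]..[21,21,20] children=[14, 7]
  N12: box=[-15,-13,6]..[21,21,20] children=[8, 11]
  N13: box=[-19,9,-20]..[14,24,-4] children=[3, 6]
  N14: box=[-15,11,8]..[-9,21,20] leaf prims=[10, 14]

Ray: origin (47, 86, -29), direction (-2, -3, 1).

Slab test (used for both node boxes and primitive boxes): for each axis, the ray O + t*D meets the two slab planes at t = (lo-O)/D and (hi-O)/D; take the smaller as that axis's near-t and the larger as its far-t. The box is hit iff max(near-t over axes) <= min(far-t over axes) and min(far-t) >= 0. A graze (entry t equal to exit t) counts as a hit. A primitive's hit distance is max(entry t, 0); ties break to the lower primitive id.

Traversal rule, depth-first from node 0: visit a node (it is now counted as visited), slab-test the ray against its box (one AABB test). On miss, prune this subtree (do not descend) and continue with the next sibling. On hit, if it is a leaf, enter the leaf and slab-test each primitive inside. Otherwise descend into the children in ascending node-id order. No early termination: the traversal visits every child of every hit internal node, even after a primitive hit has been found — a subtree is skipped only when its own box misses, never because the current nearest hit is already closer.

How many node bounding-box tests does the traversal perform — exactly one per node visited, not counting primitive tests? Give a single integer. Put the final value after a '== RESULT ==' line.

Trace the traversal:
N0 x:[13,33] y:[62/3,106/3] z:[9,49] -> hit [62/3,33], descend [10, 12]
  N10 x:[16,33] y:[62/3,106/3] z:[9,30] -> hit [62/3,30], descend [2, 13]
    N2 x:[16,63/2] y:[27,106/3] z:[11,30] -> hit [27,30], descend [5, 9]
      N5 x:[16,63/2] y:[27,88/3] z:[19,30] -> hit [27,88/3], descend [1, 4]
        N1 x:[49/2,63/2] y:[27,86/3] z:[23,28] -> hit [27,28] leaf, test {P0(miss), P18@t=27}
        N4 x:[16,41/2] y:[82/3,88/3] z:[19,30] -> miss, prune
      N9 x:[21,57/2] y:[88/3,106/3] z:[11,21] -> miss, prune
    N13 x:[33/2,33] y:[62/3,77/3] z:[9,25] -> hit [62/3,25], descend [3, 6]
      N3 x:[45/2,33] y:[67/3,77/3] z:[9,23] -> hit [45/2,23] leaf, test {P2(miss), P8(miss), P16(miss)}
      N6 x:[33/2,22] y:[62/3,68/3] z:[16,25] -> hit [62/3,22] leaf, test {P7(miss), P17@t=21}
  N12 x:[13,31] y:[65/3,33] z:[35,49] -> miss, prune

11 AABB tests over nodes [0, 10, 2, 5, 1, 4, 9, 13, 3, 6, 12]; 3 leaves entered; closest P17.

== RESULT ==
11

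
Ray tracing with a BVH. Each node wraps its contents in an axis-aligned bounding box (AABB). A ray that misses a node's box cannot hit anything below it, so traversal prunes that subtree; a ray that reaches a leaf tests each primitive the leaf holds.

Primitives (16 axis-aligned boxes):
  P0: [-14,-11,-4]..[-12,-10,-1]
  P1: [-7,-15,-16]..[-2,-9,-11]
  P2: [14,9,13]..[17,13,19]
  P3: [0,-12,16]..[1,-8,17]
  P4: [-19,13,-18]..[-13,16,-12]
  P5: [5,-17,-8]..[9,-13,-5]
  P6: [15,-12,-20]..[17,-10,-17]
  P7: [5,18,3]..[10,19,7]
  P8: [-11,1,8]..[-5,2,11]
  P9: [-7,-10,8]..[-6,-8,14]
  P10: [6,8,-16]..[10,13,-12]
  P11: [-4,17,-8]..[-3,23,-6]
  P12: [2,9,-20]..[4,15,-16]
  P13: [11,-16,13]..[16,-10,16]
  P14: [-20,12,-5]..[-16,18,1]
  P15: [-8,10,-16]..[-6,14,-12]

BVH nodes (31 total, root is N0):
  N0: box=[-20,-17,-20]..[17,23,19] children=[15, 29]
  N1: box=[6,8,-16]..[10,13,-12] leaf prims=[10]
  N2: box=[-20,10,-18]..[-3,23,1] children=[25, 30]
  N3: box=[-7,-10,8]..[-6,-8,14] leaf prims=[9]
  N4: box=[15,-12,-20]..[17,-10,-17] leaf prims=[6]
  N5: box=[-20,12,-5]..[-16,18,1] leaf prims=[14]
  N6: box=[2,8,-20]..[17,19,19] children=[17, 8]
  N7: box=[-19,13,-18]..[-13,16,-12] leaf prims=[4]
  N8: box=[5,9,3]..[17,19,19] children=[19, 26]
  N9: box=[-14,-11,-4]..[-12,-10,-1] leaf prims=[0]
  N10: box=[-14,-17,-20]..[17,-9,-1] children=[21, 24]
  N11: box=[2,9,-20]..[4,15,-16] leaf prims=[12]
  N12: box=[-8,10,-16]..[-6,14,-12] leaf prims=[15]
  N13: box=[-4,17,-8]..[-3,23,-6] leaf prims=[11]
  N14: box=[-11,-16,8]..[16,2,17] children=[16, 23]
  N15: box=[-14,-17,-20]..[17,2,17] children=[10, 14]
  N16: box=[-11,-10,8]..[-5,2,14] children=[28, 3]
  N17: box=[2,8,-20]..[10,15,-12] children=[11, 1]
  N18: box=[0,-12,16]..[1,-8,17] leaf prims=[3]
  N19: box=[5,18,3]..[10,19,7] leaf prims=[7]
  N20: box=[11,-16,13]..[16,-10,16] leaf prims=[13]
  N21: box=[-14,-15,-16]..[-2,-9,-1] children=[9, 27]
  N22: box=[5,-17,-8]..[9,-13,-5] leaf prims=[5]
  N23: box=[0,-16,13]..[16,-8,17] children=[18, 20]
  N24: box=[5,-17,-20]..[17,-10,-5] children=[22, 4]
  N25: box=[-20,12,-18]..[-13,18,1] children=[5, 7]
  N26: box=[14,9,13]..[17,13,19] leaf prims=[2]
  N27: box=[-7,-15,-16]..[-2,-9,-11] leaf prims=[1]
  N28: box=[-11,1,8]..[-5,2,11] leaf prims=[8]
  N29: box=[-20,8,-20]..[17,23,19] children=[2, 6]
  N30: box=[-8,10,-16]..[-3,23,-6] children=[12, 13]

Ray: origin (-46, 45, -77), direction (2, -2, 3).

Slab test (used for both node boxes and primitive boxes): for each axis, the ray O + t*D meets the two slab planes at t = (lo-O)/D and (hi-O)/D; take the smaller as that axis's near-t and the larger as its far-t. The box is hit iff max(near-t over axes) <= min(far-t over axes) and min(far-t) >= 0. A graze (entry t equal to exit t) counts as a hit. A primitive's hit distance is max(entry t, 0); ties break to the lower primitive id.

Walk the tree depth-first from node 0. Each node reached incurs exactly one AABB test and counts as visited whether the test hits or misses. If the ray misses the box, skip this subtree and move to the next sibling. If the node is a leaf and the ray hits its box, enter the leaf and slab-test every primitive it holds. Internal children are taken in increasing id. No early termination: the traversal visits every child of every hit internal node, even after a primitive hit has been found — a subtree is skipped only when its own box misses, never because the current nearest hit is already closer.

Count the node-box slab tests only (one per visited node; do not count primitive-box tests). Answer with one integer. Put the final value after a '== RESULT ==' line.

Trace the traversal:
N0 x:[13,63/2] y:[11,31] z:[19,32] -> hit [19,31], descend [15, 29]
  N15 x:[16,63/2] y:[43/2,31] z:[19,94/3] -> hit [43/2,31], descend [10, 14]
    N10 x:[16,63/2] y:[27,31] z:[19,76/3] -> miss, prune
    N14 x:[35/2,31] y:[43/2,61/2] z:[85/3,94/3] -> hit [85/3,61/2], descend [16, 23]
      N16 x:[35/2,41/2] y:[43/2,55/2] z:[85/3,91/3] -> miss, prune
      N23 x:[23,31] y:[53/2,61/2] z:[30,94/3] -> hit [30,61/2], descend [18, 20]
        N18 x:[23,47/2] y:[53/2,57/2] z:[31,94/3] -> miss, prune
        N20 x:[57/2,31] y:[55/2,61/2] z:[30,31] -> hit [30,61/2] leaf, test {P13@t=30}
  N29 x:[13,63/2] y:[11,37/2] z:[19,32] -> miss, prune

order=[0, 15, 10, 14, 16, 23, 18, 20, 29]  |boxes|=9  |leaves|=1  hit=P13

== RESULT ==
9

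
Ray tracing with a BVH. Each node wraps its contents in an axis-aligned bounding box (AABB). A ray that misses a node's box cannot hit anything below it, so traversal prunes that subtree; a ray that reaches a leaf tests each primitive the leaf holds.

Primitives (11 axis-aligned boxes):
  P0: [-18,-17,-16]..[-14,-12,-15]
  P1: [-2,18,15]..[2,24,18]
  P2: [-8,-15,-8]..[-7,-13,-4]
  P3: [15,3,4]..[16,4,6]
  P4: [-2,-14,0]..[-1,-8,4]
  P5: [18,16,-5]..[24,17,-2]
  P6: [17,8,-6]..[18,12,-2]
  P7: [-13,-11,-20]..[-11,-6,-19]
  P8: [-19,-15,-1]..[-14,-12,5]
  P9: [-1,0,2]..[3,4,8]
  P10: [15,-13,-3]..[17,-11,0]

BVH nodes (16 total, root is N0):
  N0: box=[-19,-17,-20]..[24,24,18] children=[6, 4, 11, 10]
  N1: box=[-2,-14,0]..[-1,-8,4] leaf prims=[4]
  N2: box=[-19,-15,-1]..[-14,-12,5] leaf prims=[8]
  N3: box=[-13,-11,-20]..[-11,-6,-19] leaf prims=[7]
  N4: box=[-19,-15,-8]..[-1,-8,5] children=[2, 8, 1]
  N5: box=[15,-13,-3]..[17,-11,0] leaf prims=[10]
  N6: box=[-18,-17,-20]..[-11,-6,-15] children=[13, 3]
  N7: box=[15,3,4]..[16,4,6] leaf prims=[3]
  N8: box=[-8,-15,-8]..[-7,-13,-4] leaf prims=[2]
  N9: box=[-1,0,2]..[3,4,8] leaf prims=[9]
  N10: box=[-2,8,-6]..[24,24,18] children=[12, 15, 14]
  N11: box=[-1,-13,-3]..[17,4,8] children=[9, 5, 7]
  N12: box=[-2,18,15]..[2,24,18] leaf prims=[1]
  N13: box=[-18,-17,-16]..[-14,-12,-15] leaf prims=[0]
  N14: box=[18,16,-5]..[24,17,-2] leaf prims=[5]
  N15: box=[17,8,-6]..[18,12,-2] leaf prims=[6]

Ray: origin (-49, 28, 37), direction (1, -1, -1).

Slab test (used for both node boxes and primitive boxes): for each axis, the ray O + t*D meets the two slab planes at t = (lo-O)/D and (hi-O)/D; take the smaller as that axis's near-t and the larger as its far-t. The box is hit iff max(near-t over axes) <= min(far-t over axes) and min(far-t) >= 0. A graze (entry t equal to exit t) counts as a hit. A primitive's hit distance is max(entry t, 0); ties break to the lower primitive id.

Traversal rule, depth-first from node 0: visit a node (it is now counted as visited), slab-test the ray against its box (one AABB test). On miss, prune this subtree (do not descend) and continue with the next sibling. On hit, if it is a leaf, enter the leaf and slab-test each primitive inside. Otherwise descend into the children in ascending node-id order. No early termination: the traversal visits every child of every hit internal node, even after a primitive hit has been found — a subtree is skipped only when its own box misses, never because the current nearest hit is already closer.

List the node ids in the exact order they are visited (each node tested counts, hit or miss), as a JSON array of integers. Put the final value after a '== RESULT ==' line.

Trace the traversal:
N0 x:[30,73] y:[4,45] z:[19,57] -> hit [30,45], descend [4, 6, 10, 11]
  N4 x:[30,48] y:[36,43] z:[32,45] -> hit [36,43], descend [1, 2, 8]
    N1 x:[47,48] y:[36,42] z:[33,37] -> miss, prune
    N2 x:[30,35] y:[40,43] z:[32,38] -> miss, prune
    N8 x:[41,42] y:[41,43] z:[41,45] -> hit [41,42] leaf, test {P2@t=41}
  N6 x:[31,38] y:[34,45] z:[52,57] -> miss, prune
  N10 x:[47,73] y:[4,20] z:[19,43] -> miss, prune
  N11 x:[48,66] y:[24,41] z:[29,40] -> miss, prune

Visited [0, 4, 1, 2, 8, 6, 10, 11]. Tests: 8 box, 1 leaf. Nearest: P2.

== RESULT ==
[0, 4, 1, 2, 8, 6, 10, 11]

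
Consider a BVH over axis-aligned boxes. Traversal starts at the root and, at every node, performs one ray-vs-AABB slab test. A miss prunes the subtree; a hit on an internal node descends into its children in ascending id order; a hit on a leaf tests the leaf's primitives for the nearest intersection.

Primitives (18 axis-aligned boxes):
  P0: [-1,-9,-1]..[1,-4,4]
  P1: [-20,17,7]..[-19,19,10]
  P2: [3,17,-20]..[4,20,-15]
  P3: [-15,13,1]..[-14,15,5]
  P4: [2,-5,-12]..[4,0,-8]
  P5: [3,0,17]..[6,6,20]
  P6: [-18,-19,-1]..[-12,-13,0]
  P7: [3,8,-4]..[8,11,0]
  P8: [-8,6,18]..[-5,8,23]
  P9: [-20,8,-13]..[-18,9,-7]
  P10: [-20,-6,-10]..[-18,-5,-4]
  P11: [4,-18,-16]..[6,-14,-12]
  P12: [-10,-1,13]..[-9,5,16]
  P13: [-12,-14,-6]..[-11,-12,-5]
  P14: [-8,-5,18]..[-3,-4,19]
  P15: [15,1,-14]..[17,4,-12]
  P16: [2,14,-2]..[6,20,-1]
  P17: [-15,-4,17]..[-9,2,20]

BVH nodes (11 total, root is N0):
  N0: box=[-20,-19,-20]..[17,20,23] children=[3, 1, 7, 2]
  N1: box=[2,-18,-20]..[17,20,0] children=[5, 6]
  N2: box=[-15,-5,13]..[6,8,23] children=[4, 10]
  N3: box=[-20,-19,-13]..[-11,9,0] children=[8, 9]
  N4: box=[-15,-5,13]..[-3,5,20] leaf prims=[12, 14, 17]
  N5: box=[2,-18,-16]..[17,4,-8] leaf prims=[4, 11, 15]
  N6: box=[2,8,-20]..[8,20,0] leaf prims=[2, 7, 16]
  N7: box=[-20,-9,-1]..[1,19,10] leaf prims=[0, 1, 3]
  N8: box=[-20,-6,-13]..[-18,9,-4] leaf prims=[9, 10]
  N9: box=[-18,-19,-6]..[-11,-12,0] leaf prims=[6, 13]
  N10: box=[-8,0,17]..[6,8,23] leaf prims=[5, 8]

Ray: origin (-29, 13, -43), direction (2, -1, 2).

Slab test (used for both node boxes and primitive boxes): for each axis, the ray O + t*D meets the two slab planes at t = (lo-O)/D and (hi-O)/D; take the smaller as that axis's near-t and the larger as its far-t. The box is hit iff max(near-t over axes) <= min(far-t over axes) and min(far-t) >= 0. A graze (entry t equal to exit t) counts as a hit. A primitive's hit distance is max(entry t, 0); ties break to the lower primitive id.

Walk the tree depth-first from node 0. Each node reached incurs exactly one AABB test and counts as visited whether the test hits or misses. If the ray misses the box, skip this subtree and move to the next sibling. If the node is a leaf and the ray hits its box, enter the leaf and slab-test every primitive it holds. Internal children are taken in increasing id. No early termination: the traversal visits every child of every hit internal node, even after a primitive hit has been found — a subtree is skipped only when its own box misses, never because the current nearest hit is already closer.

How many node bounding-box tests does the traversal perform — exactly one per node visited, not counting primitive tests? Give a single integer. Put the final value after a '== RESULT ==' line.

Walk:
N0 x:[9/2,23] y:[-7,32] z:[23/2,33] -> hit [23/2,23], descend [1, 2, 3, 7]
  N1 x:[31/2,23] y:[-7,31] z:[23/2,43/2] -> hit [31/2,43/2], descend [5, 6]
    N5 x:[31/2,23] y:[9,31] z:[27/2,35/2] -> hit [31/2,35/2] leaf, test {P4@t=31/2, P11(miss), P15(miss)}
    N6 x:[31/2,37/2] y:[-7,5] z:[23/2,43/2] -> miss, prune
  N2 x:[7,35/2] y:[5,18] z:[28,33] -> miss, prune
  N3 x:[9/2,9] y:[4,32] z:[15,43/2] -> miss, prune
  N7 x:[9/2,15] y:[-6,22] z:[21,53/2] -> miss, prune

Visited [0, 1, 5, 6, 2, 3, 7]. Tests: 7 box, 1 leaf. Nearest: P4.

== RESULT ==
7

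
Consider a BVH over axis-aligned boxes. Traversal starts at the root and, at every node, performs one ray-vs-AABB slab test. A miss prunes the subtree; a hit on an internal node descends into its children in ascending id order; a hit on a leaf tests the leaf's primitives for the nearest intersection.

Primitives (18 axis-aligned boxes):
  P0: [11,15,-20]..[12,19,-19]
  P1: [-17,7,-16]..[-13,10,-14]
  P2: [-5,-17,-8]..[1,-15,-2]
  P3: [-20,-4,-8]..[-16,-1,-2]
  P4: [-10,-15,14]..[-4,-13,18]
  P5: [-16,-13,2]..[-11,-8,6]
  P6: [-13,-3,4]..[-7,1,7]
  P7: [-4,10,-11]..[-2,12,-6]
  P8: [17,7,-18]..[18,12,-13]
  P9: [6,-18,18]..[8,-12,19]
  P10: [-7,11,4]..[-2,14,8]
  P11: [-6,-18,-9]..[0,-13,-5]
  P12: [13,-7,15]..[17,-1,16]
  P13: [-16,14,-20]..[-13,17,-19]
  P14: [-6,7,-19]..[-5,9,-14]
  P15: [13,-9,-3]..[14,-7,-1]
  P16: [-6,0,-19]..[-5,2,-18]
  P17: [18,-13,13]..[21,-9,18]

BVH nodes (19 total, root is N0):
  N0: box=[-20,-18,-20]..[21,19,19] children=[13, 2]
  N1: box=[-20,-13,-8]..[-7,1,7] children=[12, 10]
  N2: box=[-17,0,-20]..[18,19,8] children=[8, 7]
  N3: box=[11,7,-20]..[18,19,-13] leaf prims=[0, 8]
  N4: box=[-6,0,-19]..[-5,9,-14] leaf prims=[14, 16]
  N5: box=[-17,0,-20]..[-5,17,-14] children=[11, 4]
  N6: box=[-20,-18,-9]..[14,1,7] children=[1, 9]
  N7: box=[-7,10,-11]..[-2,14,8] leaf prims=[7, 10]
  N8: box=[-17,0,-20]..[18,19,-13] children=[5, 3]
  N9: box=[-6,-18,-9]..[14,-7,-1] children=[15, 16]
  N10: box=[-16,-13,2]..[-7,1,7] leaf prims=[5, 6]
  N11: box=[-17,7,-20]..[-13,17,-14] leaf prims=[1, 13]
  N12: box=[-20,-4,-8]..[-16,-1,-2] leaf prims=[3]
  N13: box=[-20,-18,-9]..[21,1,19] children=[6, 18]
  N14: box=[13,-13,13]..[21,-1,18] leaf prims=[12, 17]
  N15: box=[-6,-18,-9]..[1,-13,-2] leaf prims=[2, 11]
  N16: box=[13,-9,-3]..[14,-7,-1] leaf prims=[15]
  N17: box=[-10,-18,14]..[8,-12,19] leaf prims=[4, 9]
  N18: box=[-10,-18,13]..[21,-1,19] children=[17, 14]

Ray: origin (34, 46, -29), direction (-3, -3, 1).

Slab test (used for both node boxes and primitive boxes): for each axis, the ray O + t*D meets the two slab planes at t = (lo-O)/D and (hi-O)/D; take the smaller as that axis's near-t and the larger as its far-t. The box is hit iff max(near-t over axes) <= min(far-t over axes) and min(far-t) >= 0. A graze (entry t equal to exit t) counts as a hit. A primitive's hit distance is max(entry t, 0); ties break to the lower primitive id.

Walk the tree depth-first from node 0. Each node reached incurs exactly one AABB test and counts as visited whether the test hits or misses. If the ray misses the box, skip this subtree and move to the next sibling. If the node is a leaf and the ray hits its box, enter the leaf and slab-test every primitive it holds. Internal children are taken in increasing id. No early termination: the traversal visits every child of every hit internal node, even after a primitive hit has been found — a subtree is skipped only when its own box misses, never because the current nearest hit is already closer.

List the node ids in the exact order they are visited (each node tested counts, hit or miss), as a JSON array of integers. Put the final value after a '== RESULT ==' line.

Walk:
N0 x:[13/3,18] y:[9,64/3] z:[9,48] -> hit [9,18], descend [2, 13]
  N2 x:[16/3,17] y:[9,46/3] z:[9,37] -> hit [9,46/3], descend [7, 8]
    N7 x:[12,41/3] y:[32/3,12] z:[18,37] -> miss, prune
    N8 x:[16/3,17] y:[9,46/3] z:[9,16] -> hit [9,46/3], descend [3, 5]
      N3 x:[16/3,23/3] y:[9,13] z:[9,16] -> miss, prune
      N5 x:[13,17] y:[29/3,46/3] z:[9,15] -> hit [13,15], descend [4, 11]
        N4 x:[13,40/3] y:[37/3,46/3] z:[10,15] -> hit [13,40/3] leaf, test {P14@t=13, P16(miss)}
        N11 x:[47/3,17] y:[29/3,13] z:[9,15] -> miss, prune
  N13 x:[13/3,18] y:[15,64/3] z:[20,48] -> miss, prune

Summary -> nodes [0, 2, 7, 8, 3, 5, 4, 11, 13]; box-tests=9; leaf-entries=1; first=P14

== RESULT ==
[0, 2, 7, 8, 3, 5, 4, 11, 13]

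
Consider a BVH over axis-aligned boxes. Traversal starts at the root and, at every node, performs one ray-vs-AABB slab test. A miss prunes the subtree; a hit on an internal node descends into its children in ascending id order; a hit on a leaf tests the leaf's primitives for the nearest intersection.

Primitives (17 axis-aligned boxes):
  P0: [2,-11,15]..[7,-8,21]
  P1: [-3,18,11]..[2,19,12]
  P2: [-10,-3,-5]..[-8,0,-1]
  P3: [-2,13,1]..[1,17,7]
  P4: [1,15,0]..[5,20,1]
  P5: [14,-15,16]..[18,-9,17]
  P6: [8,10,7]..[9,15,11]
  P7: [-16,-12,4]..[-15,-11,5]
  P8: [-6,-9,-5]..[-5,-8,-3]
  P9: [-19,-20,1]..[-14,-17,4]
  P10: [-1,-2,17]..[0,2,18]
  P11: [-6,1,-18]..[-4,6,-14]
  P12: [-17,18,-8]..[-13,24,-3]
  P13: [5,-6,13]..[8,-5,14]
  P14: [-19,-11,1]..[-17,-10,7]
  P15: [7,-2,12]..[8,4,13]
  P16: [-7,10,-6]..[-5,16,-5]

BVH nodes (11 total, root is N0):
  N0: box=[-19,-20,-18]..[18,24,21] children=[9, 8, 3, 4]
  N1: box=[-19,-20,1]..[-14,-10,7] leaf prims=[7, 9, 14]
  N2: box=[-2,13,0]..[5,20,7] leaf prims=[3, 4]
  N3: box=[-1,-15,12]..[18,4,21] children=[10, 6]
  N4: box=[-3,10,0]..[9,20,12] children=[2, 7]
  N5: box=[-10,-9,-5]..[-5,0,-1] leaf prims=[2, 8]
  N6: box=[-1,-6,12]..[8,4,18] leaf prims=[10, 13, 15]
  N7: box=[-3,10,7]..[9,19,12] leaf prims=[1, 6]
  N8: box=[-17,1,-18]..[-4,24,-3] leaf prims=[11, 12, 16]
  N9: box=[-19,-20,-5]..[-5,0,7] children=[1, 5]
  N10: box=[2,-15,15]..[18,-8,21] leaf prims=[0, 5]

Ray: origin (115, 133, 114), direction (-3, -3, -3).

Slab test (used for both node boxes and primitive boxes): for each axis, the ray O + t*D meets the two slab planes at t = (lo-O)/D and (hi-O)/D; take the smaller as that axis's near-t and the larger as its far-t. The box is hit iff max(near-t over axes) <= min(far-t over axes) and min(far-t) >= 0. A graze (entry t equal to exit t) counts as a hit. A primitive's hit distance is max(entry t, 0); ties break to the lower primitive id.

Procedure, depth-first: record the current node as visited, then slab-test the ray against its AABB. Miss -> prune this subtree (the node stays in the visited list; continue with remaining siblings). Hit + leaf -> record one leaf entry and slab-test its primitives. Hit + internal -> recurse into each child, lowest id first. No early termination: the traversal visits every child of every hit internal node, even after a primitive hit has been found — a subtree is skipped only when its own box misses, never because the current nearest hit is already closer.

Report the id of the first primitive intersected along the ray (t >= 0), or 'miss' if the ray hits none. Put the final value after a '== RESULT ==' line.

Traverse from the root:
N0 x:[97/3,134/3] y:[109/3,51] z:[31,44] -> hit [109/3,44], descend [3, 4, 8, 9]
  N3 x:[97/3,116/3] y:[43,148/3] z:[31,34] -> miss, prune
  N4 x:[106/3,118/3] y:[113/3,41] z:[34,38] -> hit [113/3,38], descend [2, 7]
    N2 x:[110/3,39] y:[113/3,40] z:[107/3,38] -> hit [113/3,38] leaf, test {P3(miss), P4@t=113/3}
    N7 x:[106/3,118/3] y:[38,41] z:[34,107/3] -> miss, prune
  N8 x:[119/3,44] y:[109/3,44] z:[39,44] -> hit [119/3,44] leaf, test {P11(miss), P12(miss), P16@t=40}
  N9 x:[40,134/3] y:[133/3,51] z:[107/3,119/3] -> miss, prune

Summary -> nodes [0, 3, 4, 2, 7, 8, 9]; box-tests=7; leaf-entries=2; first=P4

== RESULT ==
4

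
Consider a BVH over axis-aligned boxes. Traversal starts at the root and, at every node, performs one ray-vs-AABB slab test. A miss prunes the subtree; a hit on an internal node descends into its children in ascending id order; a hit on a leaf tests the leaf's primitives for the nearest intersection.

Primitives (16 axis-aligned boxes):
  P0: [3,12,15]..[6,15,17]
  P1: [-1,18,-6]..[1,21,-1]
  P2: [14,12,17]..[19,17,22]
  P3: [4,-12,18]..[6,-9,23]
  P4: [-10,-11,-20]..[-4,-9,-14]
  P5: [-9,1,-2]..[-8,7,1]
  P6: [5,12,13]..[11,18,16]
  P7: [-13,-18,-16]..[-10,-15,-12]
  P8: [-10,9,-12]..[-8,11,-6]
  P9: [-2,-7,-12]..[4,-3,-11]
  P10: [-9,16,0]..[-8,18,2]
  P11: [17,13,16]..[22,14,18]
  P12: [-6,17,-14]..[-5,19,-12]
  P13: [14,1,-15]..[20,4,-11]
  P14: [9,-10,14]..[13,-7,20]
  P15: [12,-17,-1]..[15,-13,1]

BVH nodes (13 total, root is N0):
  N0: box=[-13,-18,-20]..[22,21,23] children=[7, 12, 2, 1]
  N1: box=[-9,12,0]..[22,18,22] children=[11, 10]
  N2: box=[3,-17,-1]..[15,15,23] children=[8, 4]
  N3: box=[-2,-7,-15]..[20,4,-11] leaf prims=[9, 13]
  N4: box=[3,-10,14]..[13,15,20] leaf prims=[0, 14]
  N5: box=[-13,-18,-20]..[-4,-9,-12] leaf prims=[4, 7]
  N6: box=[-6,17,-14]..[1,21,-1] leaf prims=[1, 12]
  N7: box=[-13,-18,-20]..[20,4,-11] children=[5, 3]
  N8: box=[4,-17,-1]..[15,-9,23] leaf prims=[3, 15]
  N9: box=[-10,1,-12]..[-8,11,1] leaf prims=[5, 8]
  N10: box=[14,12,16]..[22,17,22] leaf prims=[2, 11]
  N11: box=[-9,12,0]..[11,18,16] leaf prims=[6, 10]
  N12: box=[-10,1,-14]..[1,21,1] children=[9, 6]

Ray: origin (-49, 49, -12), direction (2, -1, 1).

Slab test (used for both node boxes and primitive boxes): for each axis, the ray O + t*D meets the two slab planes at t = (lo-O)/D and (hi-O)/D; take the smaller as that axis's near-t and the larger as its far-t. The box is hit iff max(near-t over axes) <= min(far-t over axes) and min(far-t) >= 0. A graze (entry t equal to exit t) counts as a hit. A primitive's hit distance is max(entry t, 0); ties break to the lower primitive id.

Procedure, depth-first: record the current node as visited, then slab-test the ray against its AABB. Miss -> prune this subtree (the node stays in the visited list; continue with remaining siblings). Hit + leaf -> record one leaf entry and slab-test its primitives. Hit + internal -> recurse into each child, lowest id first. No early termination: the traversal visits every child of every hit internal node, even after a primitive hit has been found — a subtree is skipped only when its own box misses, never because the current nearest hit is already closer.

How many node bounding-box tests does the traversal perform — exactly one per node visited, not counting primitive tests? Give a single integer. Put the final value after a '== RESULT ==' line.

Walk:
N0 x:[18,71/2] y:[28,67] z:[-8,35] -> hit [28,35], descend [1, 2, 7, 12]
  N1 x:[20,71/2] y:[31,37] z:[12,34] -> hit [31,34], descend [10, 11]
    N10 x:[63/2,71/2] y:[32,37] z:[28,34] -> hit [32,34] leaf, test {P2@t=32, P11(miss)}
    N11 x:[20,30] y:[31,37] z:[12,28] -> miss, prune
  N2 x:[26,32] y:[34,66] z:[11,35] -> miss, prune
  N7 x:[18,69/2] y:[45,67] z:[-8,1] -> miss, prune
  N12 x:[39/2,25] y:[28,48] z:[-2,13] -> miss, prune

Visited [0, 1, 10, 11, 2, 7, 12]. Tests: 7 box, 1 leaf. Nearest: P2.

== RESULT ==
7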